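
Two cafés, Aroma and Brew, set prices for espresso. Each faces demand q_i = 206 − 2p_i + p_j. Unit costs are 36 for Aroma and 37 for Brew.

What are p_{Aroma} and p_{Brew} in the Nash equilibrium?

92.8, 93.2

Aroma's profit: π = (p_{Aroma} − 36)(206 − 2p_{Aroma} + p_{Brew}).
∂π/∂p_{Aroma} = 278 − 4p_{Aroma} + p_{Brew} = 0 ⇒ p_{Aroma} = 69.5 + 0.25p_{Brew}.
Similarly p_{Brew} = 70 + 0.25p_{Aroma}.
Substituting the second reaction function into the first: p_{Aroma} = 69.5 + 0.25(70 + 0.25p_{Aroma}), which gives 0.9375p_{Aroma} = 87 ⇒ p_{Aroma} = 92.8.
Then p_{Brew} = 70 + 0.25·92.8 = 93.2.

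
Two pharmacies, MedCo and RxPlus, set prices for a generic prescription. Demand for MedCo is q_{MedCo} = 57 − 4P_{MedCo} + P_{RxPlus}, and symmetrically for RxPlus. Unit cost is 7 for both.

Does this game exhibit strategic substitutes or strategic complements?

strategic complements

MedCo's profit: π = (P_{MedCo} − 7)(57 − 4P_{MedCo} + P_{RxPlus}).
∂π/∂P_{MedCo} = 85 − 8P_{MedCo} + P_{RxPlus} = 0 ⇒ P_{MedCo} = 10.625 + 0.125P_{RxPlus}.
The best-response slope dP_{MedCo}/dP_{RxPlus} = 0.125 > 0: the reaction function is upward-sloping, so the choices are strategic complements.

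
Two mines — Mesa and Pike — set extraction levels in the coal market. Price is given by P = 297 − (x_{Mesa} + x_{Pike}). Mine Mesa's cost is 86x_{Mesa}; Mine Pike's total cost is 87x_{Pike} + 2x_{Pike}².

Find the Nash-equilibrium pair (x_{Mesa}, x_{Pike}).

Mine Mesa's profit: π = x_{Mesa}(297 − (x_{Mesa} + x_{Pike})) − 86x_{Mesa}.
∂π/∂x_{Mesa} = 211 − 2x_{Mesa} − x_{Pike} = 0, so x_{Mesa} = 105.5 − 0.5x_{Pike}.
For Pike: ∂π/∂x_{Pike} = 210 − 6x_{Pike} − x_{Mesa} = 0 ⇒ x_{Pike} = 35 − (1/6)x_{Mesa}.
Substituting the second reaction function into the first: x_{Mesa} = 105.5 − 0.5(35 − (1/6)x_{Mesa}), which gives (11/12)x_{Mesa} = 88 ⇒ x_{Mesa} = 96.
Then x_{Pike} = 35 − (1/6)·96 = 19.

96, 19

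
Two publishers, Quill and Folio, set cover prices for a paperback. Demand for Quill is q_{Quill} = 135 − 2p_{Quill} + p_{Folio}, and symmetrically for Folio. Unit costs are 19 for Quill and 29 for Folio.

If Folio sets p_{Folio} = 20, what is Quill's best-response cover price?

48.25

Quill's profit: π = (p_{Quill} − 19)(135 − 2p_{Quill} + p_{Folio}).
∂π/∂p_{Quill} = 173 − 4p_{Quill} + p_{Folio} = 0 ⇒ p_{Quill} = 43.25 + 0.25p_{Folio}.
At p_{Folio} = 20: p_{Quill} = 43.25 + 0.25·20 = 48.25.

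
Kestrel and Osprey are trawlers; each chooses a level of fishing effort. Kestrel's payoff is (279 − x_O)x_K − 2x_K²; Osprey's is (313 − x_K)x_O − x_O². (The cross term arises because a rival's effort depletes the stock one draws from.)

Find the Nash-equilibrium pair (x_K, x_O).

35, 139

Expanding Kestrel's payoff: 279x_K − x_Ox_K − 2x_K².
∂π/∂x_K = 279 − x_O − 4x_K = 0, so x_K = 69.75 − 0.25x_O.
Likewise for Osprey: x_O = 156.5 − 0.5x_K.
Plugging x_O into Kestrel's best response: x_K = 69.75 − 0.25(156.5 − 0.5x_K) ⇒ 0.875x_K = 30.625, so x_K = 35.
Then x_O = 156.5 − 0.5·35 = 139.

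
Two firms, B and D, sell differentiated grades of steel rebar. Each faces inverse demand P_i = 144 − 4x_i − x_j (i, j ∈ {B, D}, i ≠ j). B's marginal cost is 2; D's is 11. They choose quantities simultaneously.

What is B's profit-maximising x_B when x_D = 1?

Firm B's profit: π = x_B(144 − 4x_B − x_D) − 2x_B.
∂π/∂x_B = 142 − 8x_B − x_D = 0 ⇒ x_B = 17.75 − 0.125x_D.
At x_D = 1: x_B = 17.75 − 0.125·1 = 17.625.

17.625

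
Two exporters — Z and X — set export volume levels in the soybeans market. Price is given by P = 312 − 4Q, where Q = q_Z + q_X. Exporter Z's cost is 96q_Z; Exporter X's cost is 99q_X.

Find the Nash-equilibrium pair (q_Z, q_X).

Exporter Z's profit: π = q_Z(312 − 4(q_Z + q_X)) − 96q_Z.
∂π/∂q_Z = 216 − 8q_Z − 4q_X = 0, so q_Z = 27 − 0.5q_X.
By the same steps for X: q_X = 26.625 − 0.5q_Z.
Substituting the second reaction function into the first: q_Z = 27 − 0.5(26.625 − 0.5q_Z), which gives 0.75q_Z = 13.6875 ⇒ q_Z = 18.25.
Then q_X = 26.625 − 0.5·18.25 = 17.5.

18.25, 17.5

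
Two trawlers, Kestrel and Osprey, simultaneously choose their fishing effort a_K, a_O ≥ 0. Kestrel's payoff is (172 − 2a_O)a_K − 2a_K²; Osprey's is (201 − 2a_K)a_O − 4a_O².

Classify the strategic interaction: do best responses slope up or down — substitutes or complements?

strategic substitutes

Expanding Kestrel's payoff: 172a_K − 2a_Oa_K − 2a_K².
∂π/∂a_K = 172 − 2a_O − 4a_K = 0, so a_K = 43 − 0.5a_O.
The best-response slope da_K/da_O = −0.5 < 0: the reaction function is downward-sloping, so the choices are strategic substitutes.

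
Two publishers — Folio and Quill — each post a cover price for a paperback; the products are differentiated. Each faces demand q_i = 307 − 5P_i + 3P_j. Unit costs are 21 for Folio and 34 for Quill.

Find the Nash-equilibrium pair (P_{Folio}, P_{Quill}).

61, 66

Folio's profit: π = (P_{Folio} − 21)(307 − 5P_{Folio} + 3P_{Quill}).
∂π/∂P_{Folio} = 412 − 10P_{Folio} + 3P_{Quill} = 0 ⇒ P_{Folio} = 41.2 + 0.3P_{Quill}.
Similarly P_{Quill} = 47.7 + 0.3P_{Folio}.
Solving the two reaction functions simultaneously: (1 − (0.3)(0.3))P_{Folio} = 41.2 + 0.3·47.7, so 0.91P_{Folio} = 55.51 and P_{Folio} = 61.
Then P_{Quill} = 47.7 + 0.3·61 = 66.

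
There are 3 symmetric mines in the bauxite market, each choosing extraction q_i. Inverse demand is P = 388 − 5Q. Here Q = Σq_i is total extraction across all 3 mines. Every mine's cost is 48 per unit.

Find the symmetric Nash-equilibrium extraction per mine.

A representative mine's profit is π_i = q_i(388 − 5Q) − 48q_i, with Q = q_i + Σ_{j≠i} q_j.
First-order condition: 340 − 10q_i − 5Σ_{j≠i} q_j = 0.
Imposing symmetry (q_j = q for all j) turns Σ_{j≠i} q_j into 2q, so 340 = 20q and q = 17.

17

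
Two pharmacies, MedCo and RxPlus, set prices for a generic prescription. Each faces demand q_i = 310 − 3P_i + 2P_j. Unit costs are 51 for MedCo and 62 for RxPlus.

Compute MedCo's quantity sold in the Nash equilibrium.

200.4375

MedCo's profit: π = (P_{MedCo} − 51)(310 − 3P_{MedCo} + 2P_{RxPlus}).
∂π/∂P_{MedCo} = 463 − 6P_{MedCo} + 2P_{RxPlus} = 0 ⇒ P_{MedCo} = 463/6 + (1/3)P_{RxPlus}.
Similarly P_{RxPlus} = 248/3 + (1/3)P_{MedCo}.
Substituting the second reaction function into the first: P_{MedCo} = 463/6 + (1/3)(248/3 + (1/3)P_{MedCo}), which gives (8/9)P_{MedCo} = 1885/18 ⇒ P_{MedCo} = 117.8125.
Then P_{RxPlus} = 248/3 + (1/3)·117.8125 = 121.9375.
q_{MedCo} = 310 − 3·117.8125 + 2·121.9375 = 200.4375.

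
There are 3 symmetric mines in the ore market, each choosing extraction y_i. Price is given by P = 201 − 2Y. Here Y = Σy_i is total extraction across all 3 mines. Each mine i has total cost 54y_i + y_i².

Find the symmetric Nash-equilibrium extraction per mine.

14.7

A representative mine's profit is π_i = y_i(201 − 2Y) − 54y_i − y_i², with Y = y_i + Σ_{j≠i} y_j.
First-order condition: 147 − 6y_i − 2Σ_{j≠i} y_j = 0.
Imposing symmetry (y_j = y for all j) turns Σ_{j≠i} y_j into 2y, so 147 = 10y and y = 14.7.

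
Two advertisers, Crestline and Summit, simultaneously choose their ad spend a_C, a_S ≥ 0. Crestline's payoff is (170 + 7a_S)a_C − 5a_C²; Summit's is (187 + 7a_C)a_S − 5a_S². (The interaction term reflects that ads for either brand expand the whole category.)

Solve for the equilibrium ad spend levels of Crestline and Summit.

Expanding Crestline's payoff: 170a_C + 7a_Sa_C − 5a_C².
∂π/∂a_C = 170 + 7a_S − 10a_C = 0, so a_C = 17 + 0.7a_S.
Likewise for Summit: a_S = 18.7 + 0.7a_C.
Plugging a_S into Crestline's best response: a_C = 17 + 0.7(18.7 + 0.7a_C) ⇒ 0.51a_C = 30.09, so a_C = 59.
Then a_S = 18.7 + 0.7·59 = 60.

59, 60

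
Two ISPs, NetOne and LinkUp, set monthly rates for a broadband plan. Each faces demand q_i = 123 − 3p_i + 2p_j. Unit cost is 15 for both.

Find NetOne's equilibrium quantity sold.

NetOne's profit: π = (p_{NetOne} − 15)(123 − 3p_{NetOne} + 2p_{LinkUp}).
∂π/∂p_{NetOne} = 168 − 6p_{NetOne} + 2p_{LinkUp} = 0 ⇒ p_{NetOne} = 28 + (1/3)p_{LinkUp}.
Setting p_{NetOne} = p_{LinkUp} in the reaction function: p_{NetOne} = 28 + (1/3)p_{NetOne}, so p_{NetOne} = 28 / (2/3) = 42.
q_{NetOne} = 123 − 3·42 + 2·42 = 81.

81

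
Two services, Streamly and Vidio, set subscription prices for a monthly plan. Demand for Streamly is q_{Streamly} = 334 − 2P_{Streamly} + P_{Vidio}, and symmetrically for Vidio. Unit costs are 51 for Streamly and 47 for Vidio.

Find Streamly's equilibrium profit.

Streamly's profit: π = (P_{Streamly} − 51)(334 − 2P_{Streamly} + P_{Vidio}).
∂π/∂P_{Streamly} = 436 − 4P_{Streamly} + P_{Vidio} = 0 ⇒ P_{Streamly} = 109 + 0.25P_{Vidio}.
Similarly P_{Vidio} = 107 + 0.25P_{Streamly}.
Substituting the second reaction function into the first: P_{Streamly} = 109 + 0.25(107 + 0.25P_{Streamly}), which gives 0.9375P_{Streamly} = 135.75 ⇒ P_{Streamly} = 144.8.
Then P_{Vidio} = 107 + 0.25·144.8 = 143.2.
q_{Streamly} = 334 − 2·144.8 + 143.2 = 187.6.
Profit = (144.8 − 51)·187.6 = 17596.88.

17596.88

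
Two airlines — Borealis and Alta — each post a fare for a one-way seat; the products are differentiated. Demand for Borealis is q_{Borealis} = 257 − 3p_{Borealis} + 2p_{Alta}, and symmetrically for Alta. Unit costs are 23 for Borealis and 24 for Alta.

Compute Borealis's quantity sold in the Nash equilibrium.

176.0625

Borealis's profit: π = (p_{Borealis} − 23)(257 − 3p_{Borealis} + 2p_{Alta}).
∂π/∂p_{Borealis} = 326 − 6p_{Borealis} + 2p_{Alta} = 0 ⇒ p_{Borealis} = 163/3 + (1/3)p_{Alta}.
Similarly p_{Alta} = 329/6 + (1/3)p_{Borealis}.
Plugging p_{Alta} into Borealis's best response: p_{Borealis} = 163/3 + (1/3)(329/6 + (1/3)p_{Borealis}) ⇒ (8/9)p_{Borealis} = 1307/18, so p_{Borealis} = 81.6875.
Then p_{Alta} = 329/6 + (1/3)·81.6875 = 82.0625.
q_{Borealis} = 257 − 3·81.6875 + 2·82.0625 = 176.0625.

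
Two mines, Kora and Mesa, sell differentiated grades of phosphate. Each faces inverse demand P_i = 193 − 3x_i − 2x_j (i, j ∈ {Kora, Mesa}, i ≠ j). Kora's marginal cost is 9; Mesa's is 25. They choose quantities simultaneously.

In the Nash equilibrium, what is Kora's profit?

Mine Kora's profit: π = x_{Kora}(193 − 3x_{Kora} − 2x_{Mesa}) − 9x_{Kora}.
∂π/∂x_{Kora} = 184 − 6x_{Kora} − 2x_{Mesa} = 0 ⇒ x_{Kora} = 92/3 − (1/3)x_{Mesa}.
Similarly x_{Mesa} = 28 − (1/3)x_{Kora}.
Substituting the second reaction function into the first: x_{Kora} = 92/3 − (1/3)(28 − (1/3)x_{Kora}), which gives (8/9)x_{Kora} = 64/3 ⇒ x_{Kora} = 24.
Then x_{Mesa} = 28 − (1/3)·24 = 20.
P_{Kora} = 193 − 3·24 − 2·20 = 81.
Profit = (81 − 9)·24 = 1728.

1728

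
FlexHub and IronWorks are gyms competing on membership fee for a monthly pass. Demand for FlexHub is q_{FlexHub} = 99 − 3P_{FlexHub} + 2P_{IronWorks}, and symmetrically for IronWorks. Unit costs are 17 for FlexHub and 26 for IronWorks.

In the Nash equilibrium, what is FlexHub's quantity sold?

66.5625

FlexHub's profit: π = (P_{FlexHub} − 17)(99 − 3P_{FlexHub} + 2P_{IronWorks}).
∂π/∂P_{FlexHub} = 150 − 6P_{FlexHub} + 2P_{IronWorks} = 0 ⇒ P_{FlexHub} = 25 + (1/3)P_{IronWorks}.
Similarly P_{IronWorks} = 29.5 + (1/3)P_{FlexHub}.
Plugging P_{IronWorks} into FlexHub's best response: P_{FlexHub} = 25 + (1/3)(29.5 + (1/3)P_{FlexHub}) ⇒ (8/9)P_{FlexHub} = 209/6, so P_{FlexHub} = 39.1875.
Then P_{IronWorks} = 29.5 + (1/3)·39.1875 = 42.5625.
q_{FlexHub} = 99 − 3·39.1875 + 2·42.5625 = 66.5625.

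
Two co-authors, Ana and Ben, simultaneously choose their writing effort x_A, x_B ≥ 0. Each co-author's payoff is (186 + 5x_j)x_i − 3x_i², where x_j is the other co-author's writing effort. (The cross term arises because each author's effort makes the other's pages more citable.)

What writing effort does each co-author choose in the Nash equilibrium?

Ana's payoff is (186 + 5x_B)x_A − 3x_A².
∂π/∂x_A = 186 + 5x_B − 6x_A = 0, so x_A = 31 + (5/6)x_B.
By symmetry x_B = x_A; substituting into the reaction function, (1/6)x_A = 31 and x_A = 186.

186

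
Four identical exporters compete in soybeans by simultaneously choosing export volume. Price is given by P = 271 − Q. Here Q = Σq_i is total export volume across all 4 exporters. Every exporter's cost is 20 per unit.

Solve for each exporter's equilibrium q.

A representative exporter's profit is π_i = q_i(271 − Q) − 20q_i, with Q = q_i + Σ_{j≠i} q_j.
First-order condition: 251 − 2q_i − Σ_{j≠i} q_j = 0.
Imposing symmetry (q_j = q for all j) turns Σ_{j≠i} q_j into 3q, so 251 = 5q and q = 50.2.

50.2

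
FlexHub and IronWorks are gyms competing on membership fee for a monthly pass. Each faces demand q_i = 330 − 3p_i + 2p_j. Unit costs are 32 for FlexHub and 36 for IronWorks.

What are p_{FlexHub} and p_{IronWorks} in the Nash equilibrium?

107.25, 108.75

FlexHub's profit: π = (p_{FlexHub} − 32)(330 − 3p_{FlexHub} + 2p_{IronWorks}).
∂π/∂p_{FlexHub} = 426 − 6p_{FlexHub} + 2p_{IronWorks} = 0 ⇒ p_{FlexHub} = 71 + (1/3)p_{IronWorks}.
Similarly p_{IronWorks} = 73 + (1/3)p_{FlexHub}.
Plugging p_{IronWorks} into FlexHub's best response: p_{FlexHub} = 71 + (1/3)(73 + (1/3)p_{FlexHub}) ⇒ (8/9)p_{FlexHub} = 286/3, so p_{FlexHub} = 107.25.
Then p_{IronWorks} = 73 + (1/3)·107.25 = 108.75.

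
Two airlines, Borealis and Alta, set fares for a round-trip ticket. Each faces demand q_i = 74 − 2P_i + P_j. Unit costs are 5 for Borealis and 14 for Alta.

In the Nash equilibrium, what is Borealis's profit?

Borealis's profit: π = (P_{Borealis} − 5)(74 − 2P_{Borealis} + P_{Alta}).
∂π/∂P_{Borealis} = 84 − 4P_{Borealis} + P_{Alta} = 0 ⇒ P_{Borealis} = 21 + 0.25P_{Alta}.
Similarly P_{Alta} = 25.5 + 0.25P_{Borealis}.
Plugging P_{Alta} into Borealis's best response: P_{Borealis} = 21 + 0.25(25.5 + 0.25P_{Borealis}) ⇒ 0.9375P_{Borealis} = 27.375, so P_{Borealis} = 29.2.
Then P_{Alta} = 25.5 + 0.25·29.2 = 32.8.
q_{Borealis} = 74 − 2·29.2 + 32.8 = 48.4.
Profit = (29.2 − 5)·48.4 = 1171.28.

1171.28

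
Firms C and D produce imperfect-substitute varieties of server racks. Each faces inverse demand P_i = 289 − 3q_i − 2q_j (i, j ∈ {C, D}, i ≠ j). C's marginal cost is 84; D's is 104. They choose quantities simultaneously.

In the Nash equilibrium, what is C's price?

164.625

Firm C's profit: π = q_C(289 − 3q_C − 2q_D) − 84q_C.
∂π/∂q_C = 205 − 6q_C − 2q_D = 0 ⇒ q_C = 205/6 − (1/3)q_D.
Similarly q_D = 185/6 − (1/3)q_C.
Solving the two reaction functions simultaneously: (1 − (−1/3)(−1/3))q_C = 205/6 − (1/3)·(185/6), so (8/9)q_C = 215/9 and q_C = 26.875.
Then q_D = 185/6 − (1/3)·26.875 = 21.875.
P_C = 289 − 3·26.875 − 2·21.875 = 164.625.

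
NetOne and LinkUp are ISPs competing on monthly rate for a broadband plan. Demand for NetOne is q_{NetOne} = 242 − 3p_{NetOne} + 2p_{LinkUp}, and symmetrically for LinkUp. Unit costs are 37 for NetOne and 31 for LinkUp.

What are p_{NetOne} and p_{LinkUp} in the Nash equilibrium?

NetOne's profit: π = (p_{NetOne} − 37)(242 − 3p_{NetOne} + 2p_{LinkUp}).
∂π/∂p_{NetOne} = 353 − 6p_{NetOne} + 2p_{LinkUp} = 0 ⇒ p_{NetOne} = 353/6 + (1/3)p_{LinkUp}.
Similarly p_{LinkUp} = 335/6 + (1/3)p_{NetOne}.
Substituting the second reaction function into the first: p_{NetOne} = 353/6 + (1/3)(335/6 + (1/3)p_{NetOne}), which gives (8/9)p_{NetOne} = 697/9 ⇒ p_{NetOne} = 87.125.
Then p_{LinkUp} = 335/6 + (1/3)·87.125 = 84.875.

87.125, 84.875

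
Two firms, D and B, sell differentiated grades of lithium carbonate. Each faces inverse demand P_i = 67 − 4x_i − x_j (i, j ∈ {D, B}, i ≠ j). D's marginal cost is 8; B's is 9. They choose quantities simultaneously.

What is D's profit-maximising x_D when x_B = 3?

Firm D's profit: π = x_D(67 − 4x_D − x_B) − 8x_D.
∂π/∂x_D = 59 − 8x_D − x_B = 0 ⇒ x_D = 7.375 − 0.125x_B.
At x_B = 3: x_D = 7.375 − 0.125·3 = 7.

7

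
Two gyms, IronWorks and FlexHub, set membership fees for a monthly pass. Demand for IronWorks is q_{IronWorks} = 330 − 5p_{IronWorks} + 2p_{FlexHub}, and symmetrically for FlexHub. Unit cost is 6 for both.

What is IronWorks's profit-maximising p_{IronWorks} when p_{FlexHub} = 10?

IronWorks's profit: π = (p_{IronWorks} − 6)(330 − 5p_{IronWorks} + 2p_{FlexHub}).
∂π/∂p_{IronWorks} = 360 − 10p_{IronWorks} + 2p_{FlexHub} = 0 ⇒ p_{IronWorks} = 36 + 0.2p_{FlexHub}.
At p_{FlexHub} = 10: p_{IronWorks} = 36 + 0.2·10 = 38.

38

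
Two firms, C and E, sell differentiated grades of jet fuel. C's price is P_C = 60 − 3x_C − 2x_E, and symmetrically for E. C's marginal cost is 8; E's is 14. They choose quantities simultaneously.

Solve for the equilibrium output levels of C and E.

6.875, 5.375

Firm C's profit: π = x_C(60 − 3x_C − 2x_E) − 8x_C.
∂π/∂x_C = 52 − 6x_C − 2x_E = 0 ⇒ x_C = 26/3 − (1/3)x_E.
Similarly x_E = 23/3 − (1/3)x_C.
Substituting the second reaction function into the first: x_C = 26/3 − (1/3)(23/3 − (1/3)x_C), which gives (8/9)x_C = 55/9 ⇒ x_C = 6.875.
Then x_E = 23/3 − (1/3)·6.875 = 5.375.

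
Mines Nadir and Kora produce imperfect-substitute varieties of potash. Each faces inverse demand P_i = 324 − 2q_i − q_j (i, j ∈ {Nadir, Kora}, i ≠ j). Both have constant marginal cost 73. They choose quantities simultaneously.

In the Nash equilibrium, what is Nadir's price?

Mine Nadir's profit: π = q_{Nadir}(324 − 2q_{Nadir} − q_{Kora}) − 73q_{Nadir}.
∂π/∂q_{Nadir} = 251 − 4q_{Nadir} − q_{Kora} = 0 ⇒ q_{Nadir} = 62.75 − 0.25q_{Kora}.
The game is symmetric, so in equilibrium q_{Kora} = q_{Nadir}: the reaction function gives 1.25q_{Nadir} = 62.75, hence q_{Nadir} = 50.2.
P_{Nadir} = 324 − 2·50.2 − 50.2 = 173.4.

173.4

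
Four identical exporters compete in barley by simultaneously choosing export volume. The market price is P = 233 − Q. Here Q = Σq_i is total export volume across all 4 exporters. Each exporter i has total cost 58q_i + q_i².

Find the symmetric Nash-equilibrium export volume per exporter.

25

A representative exporter's profit is π_i = q_i(233 − Q) − 58q_i − q_i², with Q = q_i + Σ_{j≠i} q_j.
First-order condition: 175 − 4q_i − Σ_{j≠i} q_j = 0.
In a symmetric equilibrium every exporter chooses the same q, so Σ_{j≠i} q_j = 3q. The condition becomes 175 − 7q = 0, giving q = 175/7 = 25.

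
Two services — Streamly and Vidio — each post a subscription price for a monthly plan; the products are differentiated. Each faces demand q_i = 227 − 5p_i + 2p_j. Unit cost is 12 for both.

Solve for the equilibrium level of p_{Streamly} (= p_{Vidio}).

35.875

Streamly's profit: π = (p_{Streamly} − 12)(227 − 5p_{Streamly} + 2p_{Vidio}).
∂π/∂p_{Streamly} = 287 − 10p_{Streamly} + 2p_{Vidio} = 0 ⇒ p_{Streamly} = 28.7 + 0.2p_{Vidio}.
The game is symmetric, so in equilibrium p_{Vidio} = p_{Streamly}: the reaction function gives 0.8p_{Streamly} = 28.7, hence p_{Streamly} = 35.875.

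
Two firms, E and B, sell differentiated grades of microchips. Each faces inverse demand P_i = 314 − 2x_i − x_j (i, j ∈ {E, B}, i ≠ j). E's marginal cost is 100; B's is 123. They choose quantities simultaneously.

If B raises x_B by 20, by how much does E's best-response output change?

Firm E's profit: π = x_E(314 − 2x_E − x_B) − 100x_E.
∂π/∂x_E = 214 − 4x_E − x_B = 0 ⇒ x_E = 53.5 − 0.25x_B.
The reaction-function slope is −0.25, so a 20-unit rise in x_B moves x_E by −0.25 × 20 = −5. E's best response falls — the actions are strategic substitutes.

-5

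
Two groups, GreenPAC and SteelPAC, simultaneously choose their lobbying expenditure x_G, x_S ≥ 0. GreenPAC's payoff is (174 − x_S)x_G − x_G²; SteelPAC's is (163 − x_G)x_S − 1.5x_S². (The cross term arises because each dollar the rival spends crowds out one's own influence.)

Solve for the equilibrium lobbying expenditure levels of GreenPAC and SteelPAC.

Expanding GreenPAC's payoff: 174x_G − x_Sx_G − x_G².
∂π/∂x_G = 174 − x_S − 2x_G = 0, so x_G = 87 − 0.5x_S.
Likewise for SteelPAC: x_S = 163/3 − (1/3)x_G.
Substituting the second reaction function into the first: x_G = 87 − 0.5(163/3 − (1/3)x_G), which gives (5/6)x_G = 359/6 ⇒ x_G = 71.8.
Then x_S = 163/3 − (1/3)·71.8 = 30.4.

71.8, 30.4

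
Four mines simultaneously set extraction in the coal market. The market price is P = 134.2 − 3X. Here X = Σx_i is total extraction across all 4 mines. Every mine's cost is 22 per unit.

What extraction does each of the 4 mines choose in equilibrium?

A representative mine's profit is π_i = x_i(134.2 − 3X) − 22x_i, with X = x_i + Σ_{j≠i} x_j.
First-order condition: 112.2 − 6x_i − 3Σ_{j≠i} x_j = 0.
With identical mines, set every x_j = x: then 112.2 − 6x − 9x = 0, i.e. x = 112.2/15 = 7.48.

7.48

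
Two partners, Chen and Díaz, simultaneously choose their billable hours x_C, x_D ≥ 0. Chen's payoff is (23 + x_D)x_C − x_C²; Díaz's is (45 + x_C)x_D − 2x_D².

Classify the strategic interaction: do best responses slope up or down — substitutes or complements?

strategic complements

Expanding Chen's payoff: 23x_C + x_Dx_C − x_C².
∂π/∂x_C = 23 + x_D − 2x_C = 0, so x_C = 11.5 + 0.5x_D.
The best-response slope dx_C/dx_D = 0.5 > 0: the reaction function is upward-sloping, so the choices are strategic complements.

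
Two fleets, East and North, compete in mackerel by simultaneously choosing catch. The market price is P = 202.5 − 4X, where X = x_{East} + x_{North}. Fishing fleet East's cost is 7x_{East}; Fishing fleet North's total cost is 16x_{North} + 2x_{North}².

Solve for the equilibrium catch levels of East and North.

20, 8.875

Fishing fleet East's profit: π = x_{East}(202.5 − 4(x_{East} + x_{North})) − 7x_{East}.
∂π/∂x_{East} = 195.5 − 8x_{East} − 4x_{North} = 0, so x_{East} = 24.4375 − 0.5x_{North}.
For North: ∂π/∂x_{North} = 186.5 − 12x_{North} − 4x_{East} = 0 ⇒ x_{North} = 373/24 − (1/3)x_{East}.
Plugging x_{North} into East's best response: x_{East} = 24.4375 − 0.5(373/24 − (1/3)x_{East}) ⇒ (5/6)x_{East} = 50/3, so x_{East} = 20.
Then x_{North} = 373/24 − (1/3)·20 = 8.875.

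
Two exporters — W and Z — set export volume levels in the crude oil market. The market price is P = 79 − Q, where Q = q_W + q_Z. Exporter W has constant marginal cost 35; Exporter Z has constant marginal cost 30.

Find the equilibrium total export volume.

Exporter W's profit: π = q_W(79 − (q_W + q_Z)) − 35q_W.
∂π/∂q_W = 44 − 2q_W − q_Z = 0, so q_W = 22 − 0.5q_Z.
By the same steps for Z: q_Z = 24.5 − 0.5q_W.
Substituting the second reaction function into the first: q_W = 22 − 0.5(24.5 − 0.5q_W), which gives 0.75q_W = 9.75 ⇒ q_W = 13.
Then q_Z = 24.5 − 0.5·13 = 18.
Total export volume: 13 + 18 = 31.

31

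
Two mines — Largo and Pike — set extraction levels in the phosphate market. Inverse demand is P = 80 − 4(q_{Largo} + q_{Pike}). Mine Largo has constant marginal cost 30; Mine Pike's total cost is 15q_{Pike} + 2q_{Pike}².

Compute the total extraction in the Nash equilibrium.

Mine Largo's profit: π = q_{Largo}(80 − 4(q_{Largo} + q_{Pike})) − 30q_{Largo}.
∂π/∂q_{Largo} = 50 − 8q_{Largo} − 4q_{Pike} = 0, so q_{Largo} = 6.25 − 0.5q_{Pike}.
For Pike: ∂π/∂q_{Pike} = 65 − 12q_{Pike} − 4q_{Largo} = 0 ⇒ q_{Pike} = 65/12 − (1/3)q_{Largo}.
Solving the two reaction functions simultaneously: (1 − (−0.5)(−1/3))q_{Largo} = 6.25 − 0.5·(65/12), so (5/6)q_{Largo} = 85/24 and q_{Largo} = 4.25.
Then q_{Pike} = 65/12 − (1/3)·4.25 = 4.
Total extraction: 4.25 + 4 = 8.25.

8.25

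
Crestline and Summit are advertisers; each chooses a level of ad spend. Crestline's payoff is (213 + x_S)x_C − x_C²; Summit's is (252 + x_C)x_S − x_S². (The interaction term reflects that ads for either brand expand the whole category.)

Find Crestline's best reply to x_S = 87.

Expanding Crestline's payoff: 213x_C + x_Sx_C − x_C².
∂π/∂x_C = 213 + x_S − 2x_C = 0, so x_C = 106.5 + 0.5x_S.
At x_S = 87: x_C = 106.5 + 0.5·87 = 150.

150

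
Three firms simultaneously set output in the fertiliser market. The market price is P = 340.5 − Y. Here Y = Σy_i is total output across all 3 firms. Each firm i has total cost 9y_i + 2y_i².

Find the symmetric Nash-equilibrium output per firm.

41.4375

A representative firm's profit is π_i = y_i(340.5 − Y) − 9y_i − 2y_i², with Y = y_i + Σ_{j≠i} y_j.
First-order condition: 331.5 − 6y_i − Σ_{j≠i} y_j = 0.
In a symmetric equilibrium every firm chooses the same y, so Σ_{j≠i} y_j = 2y. The condition becomes 331.5 − 8y = 0, giving y = 331.5/8 = 41.4375.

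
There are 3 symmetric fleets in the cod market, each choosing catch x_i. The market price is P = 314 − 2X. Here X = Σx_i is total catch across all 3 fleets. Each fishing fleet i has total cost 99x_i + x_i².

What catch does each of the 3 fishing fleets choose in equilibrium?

21.5

A representative fishing fleet's profit is π_i = x_i(314 − 2X) − 99x_i − x_i², with X = x_i + Σ_{j≠i} x_j.
First-order condition: 215 − 6x_i − 2Σ_{j≠i} x_j = 0.
Imposing symmetry (x_j = x for all j) turns Σ_{j≠i} x_j into 2x, so 215 = 10x and x = 21.5.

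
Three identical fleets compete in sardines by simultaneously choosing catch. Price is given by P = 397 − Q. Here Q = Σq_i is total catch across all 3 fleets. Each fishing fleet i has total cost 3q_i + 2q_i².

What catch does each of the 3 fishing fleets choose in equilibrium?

49.25

A representative fishing fleet's profit is π_i = q_i(397 − Q) − 3q_i − 2q_i², with Q = q_i + Σ_{j≠i} q_j.
First-order condition: 394 − 6q_i − Σ_{j≠i} q_j = 0.
Imposing symmetry (q_j = q for all j) turns Σ_{j≠i} q_j into 2q, so 394 = 8q and q = 49.25.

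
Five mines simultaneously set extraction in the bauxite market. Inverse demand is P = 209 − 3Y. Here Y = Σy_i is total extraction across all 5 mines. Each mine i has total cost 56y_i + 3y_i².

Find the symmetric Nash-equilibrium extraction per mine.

6.375

A representative mine's profit is π_i = y_i(209 − 3Y) − 56y_i − 3y_i², with Y = y_i + Σ_{j≠i} y_j.
First-order condition: 153 − 12y_i − 3Σ_{j≠i} y_j = 0.
In a symmetric equilibrium every mine chooses the same y, so Σ_{j≠i} y_j = 4y. The condition becomes 153 − 24y = 0, giving y = 153/24 = 6.375.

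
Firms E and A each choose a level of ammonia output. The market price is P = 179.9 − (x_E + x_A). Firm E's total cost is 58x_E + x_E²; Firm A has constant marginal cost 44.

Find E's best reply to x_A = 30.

22.975

Firm E's profit: π = x_E(179.9 − (x_E + x_A)) − 58x_E − x_E².
∂π/∂x_E = 121.9 − 4x_E − x_A = 0, so x_E = 30.475 − 0.25x_A.
At x_A = 30: x_E = 30.475 − 0.25·30 = 22.975.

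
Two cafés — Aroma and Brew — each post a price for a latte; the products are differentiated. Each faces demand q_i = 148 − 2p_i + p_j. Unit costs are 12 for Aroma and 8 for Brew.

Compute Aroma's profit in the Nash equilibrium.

4014.08

Aroma's profit: π = (p_{Aroma} − 12)(148 − 2p_{Aroma} + p_{Brew}).
∂π/∂p_{Aroma} = 172 − 4p_{Aroma} + p_{Brew} = 0 ⇒ p_{Aroma} = 43 + 0.25p_{Brew}.
Similarly p_{Brew} = 41 + 0.25p_{Aroma}.
Plugging p_{Brew} into Aroma's best response: p_{Aroma} = 43 + 0.25(41 + 0.25p_{Aroma}) ⇒ 0.9375p_{Aroma} = 53.25, so p_{Aroma} = 56.8.
Then p_{Brew} = 41 + 0.25·56.8 = 55.2.
q_{Aroma} = 148 − 2·56.8 + 55.2 = 89.6.
Profit = (56.8 − 12)·89.6 = 4014.08.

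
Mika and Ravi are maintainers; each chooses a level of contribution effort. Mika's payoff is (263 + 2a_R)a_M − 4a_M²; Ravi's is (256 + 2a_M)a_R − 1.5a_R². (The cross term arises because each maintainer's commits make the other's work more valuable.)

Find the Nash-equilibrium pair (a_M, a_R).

Expanding Mika's payoff: 263a_M + 2a_Ra_M − 4a_M².
∂π/∂a_M = 263 + 2a_R − 8a_M = 0, so a_M = 32.875 + 0.25a_R.
Likewise for Ravi: a_R = 256/3 + (2/3)a_M.
Substituting the second reaction function into the first: a_M = 32.875 + 0.25(256/3 + (2/3)a_M), which gives (5/6)a_M = 1301/24 ⇒ a_M = 65.05.
Then a_R = 256/3 + (2/3)·65.05 = 128.7.

65.05, 128.7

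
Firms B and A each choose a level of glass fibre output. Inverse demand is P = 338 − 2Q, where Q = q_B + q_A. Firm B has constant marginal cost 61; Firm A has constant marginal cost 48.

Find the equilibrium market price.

Firm B's profit: π = q_B(338 − 2(q_B + q_A)) − 61q_B.
∂π/∂q_B = 277 − 4q_B − 2q_A = 0, so q_B = 69.25 − 0.5q_A.
By the same steps for A: q_A = 72.5 − 0.5q_B.
Plugging q_A into B's best response: q_B = 69.25 − 0.5(72.5 − 0.5q_B) ⇒ 0.75q_B = 33, so q_B = 44.
Then q_A = 72.5 − 0.5·44 = 50.5.
Equilibrium price: P = 338 − 2·94.5 = 149.

149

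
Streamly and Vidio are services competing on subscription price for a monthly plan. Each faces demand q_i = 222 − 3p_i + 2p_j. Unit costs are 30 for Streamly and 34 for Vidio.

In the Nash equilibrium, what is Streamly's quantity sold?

Streamly's profit: π = (p_{Streamly} − 30)(222 − 3p_{Streamly} + 2p_{Vidio}).
∂π/∂p_{Streamly} = 312 − 6p_{Streamly} + 2p_{Vidio} = 0 ⇒ p_{Streamly} = 52 + (1/3)p_{Vidio}.
Similarly p_{Vidio} = 54 + (1/3)p_{Streamly}.
Solving the two reaction functions simultaneously: (1 − (1/3)(1/3))p_{Streamly} = 52 + (1/3)·54, so (8/9)p_{Streamly} = 70 and p_{Streamly} = 78.75.
Then p_{Vidio} = 54 + (1/3)·78.75 = 80.25.
q_{Streamly} = 222 − 3·78.75 + 2·80.25 = 146.25.

146.25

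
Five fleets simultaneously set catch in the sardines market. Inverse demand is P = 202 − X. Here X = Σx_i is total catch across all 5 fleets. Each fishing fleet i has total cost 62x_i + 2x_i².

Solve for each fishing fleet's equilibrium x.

A representative fishing fleet's profit is π_i = x_i(202 − X) − 62x_i − 2x_i², with X = x_i + Σ_{j≠i} x_j.
First-order condition: 140 − 6x_i − Σ_{j≠i} x_j = 0.
In a symmetric equilibrium every fishing fleet chooses the same x, so Σ_{j≠i} x_j = 4x. The condition becomes 140 − 10x = 0, giving x = 140/10 = 14.

14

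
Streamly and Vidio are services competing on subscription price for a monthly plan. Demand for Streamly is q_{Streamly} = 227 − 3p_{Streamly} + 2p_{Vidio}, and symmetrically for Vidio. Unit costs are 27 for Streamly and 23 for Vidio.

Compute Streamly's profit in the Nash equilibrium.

7276.6875

Streamly's profit: π = (p_{Streamly} − 27)(227 − 3p_{Streamly} + 2p_{Vidio}).
∂π/∂p_{Streamly} = 308 − 6p_{Streamly} + 2p_{Vidio} = 0 ⇒ p_{Streamly} = 154/3 + (1/3)p_{Vidio}.
Similarly p_{Vidio} = 148/3 + (1/3)p_{Streamly}.
Plugging p_{Vidio} into Streamly's best response: p_{Streamly} = 154/3 + (1/3)(148/3 + (1/3)p_{Streamly}) ⇒ (8/9)p_{Streamly} = 610/9, so p_{Streamly} = 76.25.
Then p_{Vidio} = 148/3 + (1/3)·76.25 = 74.75.
q_{Streamly} = 227 − 3·76.25 + 2·74.75 = 147.75.
Profit = (76.25 − 27)·147.75 = 7276.6875.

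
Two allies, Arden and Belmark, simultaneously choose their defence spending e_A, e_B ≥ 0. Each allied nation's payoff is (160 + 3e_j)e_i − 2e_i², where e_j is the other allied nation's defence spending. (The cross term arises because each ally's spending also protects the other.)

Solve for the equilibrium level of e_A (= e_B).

Arden's payoff is (160 + 3e_B)e_A − 2e_A².
∂π/∂e_A = 160 + 3e_B − 4e_A = 0, so e_A = 40 + 0.75e_B.
By symmetry e_B = e_A; substituting into the reaction function, 0.25e_A = 40 and e_A = 160.

160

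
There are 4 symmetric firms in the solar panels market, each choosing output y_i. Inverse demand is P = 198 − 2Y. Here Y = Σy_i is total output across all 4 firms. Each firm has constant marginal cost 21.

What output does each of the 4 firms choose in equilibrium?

A representative firm's profit is π_i = y_i(198 − 2Y) − 21y_i, with Y = y_i + Σ_{j≠i} y_j.
First-order condition: 177 − 4y_i − 2Σ_{j≠i} y_j = 0.
In a symmetric equilibrium every firm chooses the same y, so Σ_{j≠i} y_j = 3y. The condition becomes 177 − 10y = 0, giving y = 177/10 = 17.7.

17.7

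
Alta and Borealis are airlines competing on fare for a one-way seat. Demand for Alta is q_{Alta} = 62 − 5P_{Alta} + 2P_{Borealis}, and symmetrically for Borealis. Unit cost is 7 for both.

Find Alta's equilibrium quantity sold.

Alta's profit: π = (P_{Alta} − 7)(62 − 5P_{Alta} + 2P_{Borealis}).
∂π/∂P_{Alta} = 97 − 10P_{Alta} + 2P_{Borealis} = 0 ⇒ P_{Alta} = 9.7 + 0.2P_{Borealis}.
Setting P_{Alta} = P_{Borealis} in the reaction function: P_{Alta} = 9.7 + 0.2P_{Alta}, so P_{Alta} = 9.7 / 0.8 = 12.125.
q_{Alta} = 62 − 5·12.125 + 2·12.125 = 25.625.

25.625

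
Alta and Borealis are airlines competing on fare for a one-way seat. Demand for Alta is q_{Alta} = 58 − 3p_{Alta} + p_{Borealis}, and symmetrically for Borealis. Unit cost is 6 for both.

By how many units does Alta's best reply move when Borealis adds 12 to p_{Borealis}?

Alta's profit: π = (p_{Alta} − 6)(58 − 3p_{Alta} + p_{Borealis}).
∂π/∂p_{Alta} = 76 − 6p_{Alta} + p_{Borealis} = 0 ⇒ p_{Alta} = 38/3 + (1/6)p_{Borealis}.
The reaction-function slope is 1/6, so a 12-unit rise in p_{Borealis} moves p_{Alta} by 1/6 × 12 = 2. Alta's best response rises — the actions are strategic complements.

2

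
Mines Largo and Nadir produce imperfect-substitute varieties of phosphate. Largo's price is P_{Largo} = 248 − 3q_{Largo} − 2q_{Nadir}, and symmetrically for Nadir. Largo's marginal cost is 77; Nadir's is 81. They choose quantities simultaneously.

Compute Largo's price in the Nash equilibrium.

141.875

Mine Largo's profit: π = q_{Largo}(248 − 3q_{Largo} − 2q_{Nadir}) − 77q_{Largo}.
∂π/∂q_{Largo} = 171 − 6q_{Largo} − 2q_{Nadir} = 0 ⇒ q_{Largo} = 28.5 − (1/3)q_{Nadir}.
Similarly q_{Nadir} = 167/6 − (1/3)q_{Largo}.
Plugging q_{Nadir} into Largo's best response: q_{Largo} = 28.5 − (1/3)(167/6 − (1/3)q_{Largo}) ⇒ (8/9)q_{Largo} = 173/9, so q_{Largo} = 21.625.
Then q_{Nadir} = 167/6 − (1/3)·21.625 = 20.625.
P_{Largo} = 248 − 3·21.625 − 2·20.625 = 141.875.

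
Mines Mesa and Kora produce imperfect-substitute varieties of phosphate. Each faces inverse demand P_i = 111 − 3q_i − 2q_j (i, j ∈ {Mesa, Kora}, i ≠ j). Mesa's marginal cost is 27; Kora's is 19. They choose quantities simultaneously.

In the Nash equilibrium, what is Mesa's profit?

300

Mine Mesa's profit: π = q_{Mesa}(111 − 3q_{Mesa} − 2q_{Kora}) − 27q_{Mesa}.
∂π/∂q_{Mesa} = 84 − 6q_{Mesa} − 2q_{Kora} = 0 ⇒ q_{Mesa} = 14 − (1/3)q_{Kora}.
Similarly q_{Kora} = 46/3 − (1/3)q_{Mesa}.
Solving the two reaction functions simultaneously: (1 − (−1/3)(−1/3))q_{Mesa} = 14 − (1/3)·(46/3), so (8/9)q_{Mesa} = 80/9 and q_{Mesa} = 10.
Then q_{Kora} = 46/3 − (1/3)·10 = 12.
P_{Mesa} = 111 − 3·10 − 2·12 = 57.
Profit = (57 − 27)·10 = 300.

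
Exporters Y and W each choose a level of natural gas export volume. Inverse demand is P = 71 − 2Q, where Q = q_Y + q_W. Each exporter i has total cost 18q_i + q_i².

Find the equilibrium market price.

44.5

Exporter Y's profit: π = q_Y(71 − 2(q_Y + q_W)) − 18q_Y − q_Y².
∂π/∂q_Y = 53 − 6q_Y − 2q_W = 0, so q_Y = 53/6 − (1/3)q_W.
By symmetry q_W = q_Y; substituting into the reaction function, (4/3)q_Y = 53/6 and q_Y = 6.625.
Equilibrium price: P = 71 − 2·13.25 = 44.5.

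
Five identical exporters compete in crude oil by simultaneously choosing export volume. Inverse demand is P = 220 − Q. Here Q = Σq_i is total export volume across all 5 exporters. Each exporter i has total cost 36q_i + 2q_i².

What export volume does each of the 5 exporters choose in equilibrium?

A representative exporter's profit is π_i = q_i(220 − Q) − 36q_i − 2q_i², with Q = q_i + Σ_{j≠i} q_j.
First-order condition: 184 − 6q_i − Σ_{j≠i} q_j = 0.
In a symmetric equilibrium every exporter chooses the same q, so Σ_{j≠i} q_j = 4q. The condition becomes 184 − 10q = 0, giving q = 184/10 = 18.4.

18.4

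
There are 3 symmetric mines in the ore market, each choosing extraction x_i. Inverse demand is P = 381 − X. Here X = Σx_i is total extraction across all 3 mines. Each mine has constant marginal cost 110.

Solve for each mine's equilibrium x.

A representative mine's profit is π_i = x_i(381 − X) − 110x_i, with X = x_i + Σ_{j≠i} x_j.
First-order condition: 271 − 2x_i − Σ_{j≠i} x_j = 0.
Imposing symmetry (x_j = x for all j) turns Σ_{j≠i} x_j into 2x, so 271 = 4x and x = 67.75.

67.75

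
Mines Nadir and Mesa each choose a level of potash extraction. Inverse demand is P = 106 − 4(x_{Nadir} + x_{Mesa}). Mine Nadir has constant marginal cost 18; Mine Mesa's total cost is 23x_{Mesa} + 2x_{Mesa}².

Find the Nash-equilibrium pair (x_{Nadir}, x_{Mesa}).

9.05, 3.9

Mine Nadir's profit: π = x_{Nadir}(106 − 4(x_{Nadir} + x_{Mesa})) − 18x_{Nadir}.
∂π/∂x_{Nadir} = 88 − 8x_{Nadir} − 4x_{Mesa} = 0, so x_{Nadir} = 11 − 0.5x_{Mesa}.
For Mesa: ∂π/∂x_{Mesa} = 83 − 12x_{Mesa} − 4x_{Nadir} = 0 ⇒ x_{Mesa} = 83/12 − (1/3)x_{Nadir}.
Substituting the second reaction function into the first: x_{Nadir} = 11 − 0.5(83/12 − (1/3)x_{Nadir}), which gives (5/6)x_{Nadir} = 181/24 ⇒ x_{Nadir} = 9.05.
Then x_{Mesa} = 83/12 − (1/3)·9.05 = 3.9.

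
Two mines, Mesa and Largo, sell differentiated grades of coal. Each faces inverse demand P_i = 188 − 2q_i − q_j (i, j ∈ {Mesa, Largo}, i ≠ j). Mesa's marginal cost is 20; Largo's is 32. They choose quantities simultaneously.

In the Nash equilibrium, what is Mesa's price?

Mine Mesa's profit: π = q_{Mesa}(188 − 2q_{Mesa} − q_{Largo}) − 20q_{Mesa}.
∂π/∂q_{Mesa} = 168 − 4q_{Mesa} − q_{Largo} = 0 ⇒ q_{Mesa} = 42 − 0.25q_{Largo}.
Similarly q_{Largo} = 39 − 0.25q_{Mesa}.
Substituting the second reaction function into the first: q_{Mesa} = 42 − 0.25(39 − 0.25q_{Mesa}), which gives 0.9375q_{Mesa} = 32.25 ⇒ q_{Mesa} = 34.4.
Then q_{Largo} = 39 − 0.25·34.4 = 30.4.
P_{Mesa} = 188 − 2·34.4 − 30.4 = 88.8.

88.8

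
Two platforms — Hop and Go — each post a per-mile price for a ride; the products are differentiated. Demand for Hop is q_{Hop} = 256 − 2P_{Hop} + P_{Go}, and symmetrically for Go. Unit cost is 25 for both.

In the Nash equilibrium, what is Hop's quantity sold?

154

Hop's profit: π = (P_{Hop} − 25)(256 − 2P_{Hop} + P_{Go}).
∂π/∂P_{Hop} = 306 − 4P_{Hop} + P_{Go} = 0 ⇒ P_{Hop} = 76.5 + 0.25P_{Go}.
By symmetry P_{Go} = P_{Hop}; substituting into the reaction function, 0.75P_{Hop} = 76.5 and P_{Hop} = 102.
q_{Hop} = 256 − 2·102 + 102 = 154.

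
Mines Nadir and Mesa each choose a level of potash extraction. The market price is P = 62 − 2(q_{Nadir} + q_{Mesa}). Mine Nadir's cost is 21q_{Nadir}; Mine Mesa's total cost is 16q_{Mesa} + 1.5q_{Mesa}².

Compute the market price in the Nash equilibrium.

37.25

Mine Nadir's profit: π = q_{Nadir}(62 − 2(q_{Nadir} + q_{Mesa})) − 21q_{Nadir}.
∂π/∂q_{Nadir} = 41 − 4q_{Nadir} − 2q_{Mesa} = 0, so q_{Nadir} = 10.25 − 0.5q_{Mesa}.
For Mesa: ∂π/∂q_{Mesa} = 46 − 7q_{Mesa} − 2q_{Nadir} = 0 ⇒ q_{Mesa} = 46/7 − (2/7)q_{Nadir}.
Plugging q_{Mesa} into Nadir's best response: q_{Nadir} = 10.25 − 0.5(46/7 − (2/7)q_{Nadir}) ⇒ (6/7)q_{Nadir} = 195/28, so q_{Nadir} = 8.125.
Then q_{Mesa} = 46/7 − (2/7)·8.125 = 4.25.
Equilibrium price: P = 62 − 2·12.375 = 37.25.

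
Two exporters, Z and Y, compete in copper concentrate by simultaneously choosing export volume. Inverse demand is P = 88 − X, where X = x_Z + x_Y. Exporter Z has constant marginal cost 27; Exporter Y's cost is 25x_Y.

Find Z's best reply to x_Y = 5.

Exporter Z's profit: π = x_Z(88 − (x_Z + x_Y)) − 27x_Z.
∂π/∂x_Z = 61 − 2x_Z − x_Y = 0, so x_Z = 30.5 − 0.5x_Y.
At x_Y = 5: x_Z = 30.5 − 0.5·5 = 28.

28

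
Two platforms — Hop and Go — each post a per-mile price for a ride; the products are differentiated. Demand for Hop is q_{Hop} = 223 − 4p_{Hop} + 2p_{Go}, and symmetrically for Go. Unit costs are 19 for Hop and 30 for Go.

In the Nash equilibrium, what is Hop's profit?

Hop's profit: π = (p_{Hop} − 19)(223 − 4p_{Hop} + 2p_{Go}).
∂π/∂p_{Hop} = 299 − 8p_{Hop} + 2p_{Go} = 0 ⇒ p_{Hop} = 37.375 + 0.25p_{Go}.
Similarly p_{Go} = 42.875 + 0.25p_{Hop}.
Solving the two reaction functions simultaneously: (1 − (0.25)(0.25))p_{Hop} = 37.375 + 0.25·42.875, so 0.9375p_{Hop} = 1539/32 and p_{Hop} = 51.3.
Then p_{Go} = 42.875 + 0.25·51.3 = 55.7.
q_{Hop} = 223 − 4·51.3 + 2·55.7 = 129.2.
Profit = (51.3 − 19)·129.2 = 4173.16.

4173.16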